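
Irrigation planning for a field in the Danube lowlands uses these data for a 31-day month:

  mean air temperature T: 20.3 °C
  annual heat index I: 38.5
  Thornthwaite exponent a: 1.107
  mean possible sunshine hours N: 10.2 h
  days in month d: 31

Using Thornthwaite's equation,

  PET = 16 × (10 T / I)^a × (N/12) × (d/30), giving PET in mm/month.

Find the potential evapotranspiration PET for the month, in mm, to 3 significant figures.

88.5 mm

10T/I = 10 × 20.3 / 38.5 = 5.2727
(10T/I)^a = 5.2727^1.107 = 6.2993
Uncorrected PET = 16 × 6.2993 = 100.789 mm
Correction = (N/12)(d/30) = (10.2/12)(31/30) = 0.8783
PET = 100.789 × 0.8783 = 88.523 mm/month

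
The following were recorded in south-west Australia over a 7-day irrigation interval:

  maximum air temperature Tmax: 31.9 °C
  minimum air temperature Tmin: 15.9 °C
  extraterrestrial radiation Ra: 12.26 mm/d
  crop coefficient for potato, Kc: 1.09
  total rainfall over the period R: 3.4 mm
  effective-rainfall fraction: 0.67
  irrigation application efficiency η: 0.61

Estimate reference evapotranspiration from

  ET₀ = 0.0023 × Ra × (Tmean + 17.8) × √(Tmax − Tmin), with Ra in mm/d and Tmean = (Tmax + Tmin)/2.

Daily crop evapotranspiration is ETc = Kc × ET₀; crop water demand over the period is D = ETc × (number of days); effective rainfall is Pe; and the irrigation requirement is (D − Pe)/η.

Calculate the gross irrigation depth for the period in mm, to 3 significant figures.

55.1 mm

Tmean = (31.9 + 15.9)/2 = 23.90 °C
ET₀ = 0.0023 × 12.26 × (23.90 + 17.8) × √16.0 = 0.0023 × 12.26 × 41.70 × 4.0000 = 4.7034 mm/d
ETc = Kc × ET₀ = 1.09 × 4.7034 = 5.1267 mm/d
Crop demand D = ETc × 7 d = 5.1267 × 7 = 35.887 mm
Pe = 0.67 × 3.4 = 2.278 mm
D − Pe = 35.887 − 2.278 = 33.609 mm
Gross irrigation = 33.609 / 0.61 = 55.097 mm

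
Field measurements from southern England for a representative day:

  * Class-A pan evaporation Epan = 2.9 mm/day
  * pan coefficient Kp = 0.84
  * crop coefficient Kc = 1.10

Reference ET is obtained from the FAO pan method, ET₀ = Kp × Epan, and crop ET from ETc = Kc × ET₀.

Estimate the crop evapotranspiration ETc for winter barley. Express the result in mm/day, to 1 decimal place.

2.7 mm/day

ET₀ = 0.84 × 2.9 = 2.4360 mm/d
ETc = Kc × ET₀ = 1.10 × 2.4360 = 2.6796 mm/d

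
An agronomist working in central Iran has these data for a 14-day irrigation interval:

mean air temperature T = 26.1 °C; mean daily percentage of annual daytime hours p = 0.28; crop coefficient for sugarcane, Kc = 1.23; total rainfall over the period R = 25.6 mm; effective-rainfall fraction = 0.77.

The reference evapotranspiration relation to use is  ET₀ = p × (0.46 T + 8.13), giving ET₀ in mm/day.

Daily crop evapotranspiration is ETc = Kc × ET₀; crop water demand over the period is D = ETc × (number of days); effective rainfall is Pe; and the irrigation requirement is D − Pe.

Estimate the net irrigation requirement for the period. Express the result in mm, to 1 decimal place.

77.4 mm

ET₀ = 0.28 × (0.46 × 26.1 + 8.13) = 0.28 × 20.136 = 5.6381 mm/d
ETc = Kc × ET₀ = 1.23 × 5.6381 = 6.9349 mm/d
Crop demand D = ETc × 14 d = 6.9349 × 14 = 97.089 mm
Pe = 0.77 × 25.6 = 19.712 mm
D − Pe = 97.089 − 19.712 = 77.377 mm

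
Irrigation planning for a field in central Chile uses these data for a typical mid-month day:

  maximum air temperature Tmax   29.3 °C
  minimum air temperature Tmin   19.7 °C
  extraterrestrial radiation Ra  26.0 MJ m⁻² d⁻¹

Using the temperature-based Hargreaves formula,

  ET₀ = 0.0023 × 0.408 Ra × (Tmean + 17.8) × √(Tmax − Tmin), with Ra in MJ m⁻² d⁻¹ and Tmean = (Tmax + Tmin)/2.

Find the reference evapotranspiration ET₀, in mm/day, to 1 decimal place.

3.2 mm/day

Tmean = (29.3 + 19.7)/2 = 24.50 °C
0.408 Ra = 0.408 × 26.0 = 10.6080 mm/d equivalent
ET₀ = 0.0023 × 10.6080 × (24.50 + 17.8) × √9.6 = 0.0023 × 10.6080 × 42.30 × 3.0984 = 3.1977 mm/d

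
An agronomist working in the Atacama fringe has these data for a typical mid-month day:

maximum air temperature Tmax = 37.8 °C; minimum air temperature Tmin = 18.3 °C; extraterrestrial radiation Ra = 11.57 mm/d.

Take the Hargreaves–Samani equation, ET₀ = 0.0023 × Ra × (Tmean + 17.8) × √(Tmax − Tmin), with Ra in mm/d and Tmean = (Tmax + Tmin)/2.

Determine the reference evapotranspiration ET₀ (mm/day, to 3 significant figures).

Tmean = (37.8 + 18.3)/2 = 28.05 °C
ET₀ = 0.0023 × 11.57 × (28.05 + 17.8) × √19.5 = 0.0023 × 11.57 × 45.85 × 4.4159 = 5.3879 mm/d

5.39 mm/day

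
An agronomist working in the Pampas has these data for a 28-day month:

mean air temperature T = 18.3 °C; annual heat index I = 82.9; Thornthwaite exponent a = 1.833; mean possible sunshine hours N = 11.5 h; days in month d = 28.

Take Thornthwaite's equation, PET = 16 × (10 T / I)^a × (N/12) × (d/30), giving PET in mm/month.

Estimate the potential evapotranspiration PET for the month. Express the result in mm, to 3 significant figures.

10T/I = 10 × 18.3 / 82.9 = 2.2075
(10T/I)^a = 2.2075^1.833 = 4.2694
Uncorrected PET = 16 × 4.2694 = 68.310 mm
Correction = (N/12)(d/30) = (11.5/12)(28/30) = 0.8944
PET = 68.310 × 0.8944 = 61.096 mm/month

61.1 mm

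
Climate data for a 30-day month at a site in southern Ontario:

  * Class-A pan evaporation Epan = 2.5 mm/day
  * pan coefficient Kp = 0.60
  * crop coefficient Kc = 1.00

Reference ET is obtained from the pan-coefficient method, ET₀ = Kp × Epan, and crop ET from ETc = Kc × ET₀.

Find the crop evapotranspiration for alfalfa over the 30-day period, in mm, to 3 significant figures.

ET₀ = 0.60 × 2.5 = 1.5000 mm/d
ETc = Kc × ET₀ = 1.00 × 1.5000 = 1.5000 mm/d
Over 30 days: 1.5000 × 30 = 45.000 mm

45.0 mm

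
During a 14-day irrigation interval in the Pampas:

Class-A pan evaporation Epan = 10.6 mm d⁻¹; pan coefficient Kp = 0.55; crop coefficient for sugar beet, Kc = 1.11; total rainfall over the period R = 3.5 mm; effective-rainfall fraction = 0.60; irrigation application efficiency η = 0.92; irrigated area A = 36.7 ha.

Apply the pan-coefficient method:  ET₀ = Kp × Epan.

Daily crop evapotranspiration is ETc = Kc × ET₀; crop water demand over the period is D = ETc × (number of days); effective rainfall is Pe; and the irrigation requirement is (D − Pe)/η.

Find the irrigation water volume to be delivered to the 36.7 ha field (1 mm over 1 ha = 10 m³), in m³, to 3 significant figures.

35300 m³

ET₀ = 0.55 × 10.6 = 5.8300 mm/d
ETc = Kc × ET₀ = 1.11 × 5.8300 = 6.4713 mm/d
Crop demand D = ETc × 14 d = 6.4713 × 14 = 90.598 mm
Pe = 0.60 × 3.5 = 2.100 mm
D − Pe = 90.598 − 2.100 = 88.498 mm
Gross irrigation = 88.498 / 0.92 = 96.193 mm
Volume = 96.193 mm × 36.7 ha × 10 = 35302.8 m³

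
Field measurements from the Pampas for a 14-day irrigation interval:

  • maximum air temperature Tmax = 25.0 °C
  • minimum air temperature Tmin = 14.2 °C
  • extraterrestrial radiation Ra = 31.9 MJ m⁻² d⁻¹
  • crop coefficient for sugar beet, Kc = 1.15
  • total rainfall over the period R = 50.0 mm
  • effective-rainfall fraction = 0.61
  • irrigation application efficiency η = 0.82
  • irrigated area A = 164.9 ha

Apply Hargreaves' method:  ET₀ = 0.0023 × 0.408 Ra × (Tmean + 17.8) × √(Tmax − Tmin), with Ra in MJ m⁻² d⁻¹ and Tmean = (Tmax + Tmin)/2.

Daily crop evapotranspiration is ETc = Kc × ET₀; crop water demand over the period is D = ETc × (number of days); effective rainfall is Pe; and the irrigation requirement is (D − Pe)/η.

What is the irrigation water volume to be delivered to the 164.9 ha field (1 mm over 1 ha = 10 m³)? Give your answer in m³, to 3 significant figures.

Tmean = (25.0 + 14.2)/2 = 19.60 °C
0.408 Ra = 0.408 × 31.9 = 13.0152 mm/d equivalent
ET₀ = 0.0023 × 13.0152 × (19.60 + 17.8) × √10.8 = 0.0023 × 13.0152 × 37.40 × 3.2863 = 3.6792 mm/d
ETc = Kc × ET₀ = 1.15 × 3.6792 = 4.2311 mm/d
Crop demand D = ETc × 14 d = 4.2311 × 14 = 59.235 mm
Pe = 0.61 × 50.0 = 30.500 mm
D − Pe = 59.235 − 30.500 = 28.735 mm
Gross irrigation = 28.735 / 0.82 = 35.043 mm
Volume = 35.043 mm × 164.9 ha × 10 = 57785.9 m³

57800 m³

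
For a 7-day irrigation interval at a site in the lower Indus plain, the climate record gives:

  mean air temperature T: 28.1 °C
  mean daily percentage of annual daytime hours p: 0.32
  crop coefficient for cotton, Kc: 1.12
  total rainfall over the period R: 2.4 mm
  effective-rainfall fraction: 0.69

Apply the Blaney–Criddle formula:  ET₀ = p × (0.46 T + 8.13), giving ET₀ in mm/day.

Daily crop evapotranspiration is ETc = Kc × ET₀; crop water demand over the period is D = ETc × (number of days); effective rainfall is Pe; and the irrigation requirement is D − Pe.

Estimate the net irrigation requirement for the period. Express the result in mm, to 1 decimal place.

ET₀ = 0.32 × (0.46 × 28.1 + 8.13) = 0.32 × 21.056 = 6.7379 mm/d
ETc = Kc × ET₀ = 1.12 × 6.7379 = 7.5464 mm/d
Crop demand D = ETc × 7 d = 7.5464 × 7 = 52.825 mm
Pe = 0.69 × 2.4 = 1.656 mm
D − Pe = 52.825 − 1.656 = 51.169 mm

51.2 mm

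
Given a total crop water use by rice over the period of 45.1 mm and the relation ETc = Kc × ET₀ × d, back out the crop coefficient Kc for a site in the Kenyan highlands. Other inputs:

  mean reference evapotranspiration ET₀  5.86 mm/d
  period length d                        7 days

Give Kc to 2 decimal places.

ETc = Kc × ET₀ × d  ⇒  Kc = ETc / (ET₀ × d)
Kc = 45.1 / (5.86 × 7) = 45.1 / 41.02 = 1.0995

1.10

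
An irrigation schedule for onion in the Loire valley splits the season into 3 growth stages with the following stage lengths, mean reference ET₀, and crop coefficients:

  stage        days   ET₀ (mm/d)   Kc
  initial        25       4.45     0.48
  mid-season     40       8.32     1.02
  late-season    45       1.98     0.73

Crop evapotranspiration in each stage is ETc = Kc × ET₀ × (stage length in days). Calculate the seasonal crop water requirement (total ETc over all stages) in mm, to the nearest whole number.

initial: 0.48 × 4.45 × 25 = 53.40 mm
mid-season: 1.02 × 8.32 × 40 = 339.46 mm
late-season: 0.73 × 1.98 × 45 = 65.04 mm
Seasonal total = 457.90 mm

458 mm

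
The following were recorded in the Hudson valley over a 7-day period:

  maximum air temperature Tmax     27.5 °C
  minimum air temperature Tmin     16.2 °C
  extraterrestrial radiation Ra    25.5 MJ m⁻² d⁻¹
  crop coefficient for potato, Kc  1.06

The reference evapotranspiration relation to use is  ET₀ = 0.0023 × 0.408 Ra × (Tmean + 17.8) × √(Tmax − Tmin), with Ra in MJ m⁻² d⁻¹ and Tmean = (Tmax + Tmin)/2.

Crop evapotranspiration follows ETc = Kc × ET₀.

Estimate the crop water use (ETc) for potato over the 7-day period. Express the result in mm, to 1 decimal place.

23.7 mm

Tmean = (27.5 + 16.2)/2 = 21.85 °C
0.408 Ra = 0.408 × 25.5 = 10.4040 mm/d equivalent
ET₀ = 0.0023 × 10.4040 × (21.85 + 17.8) × √11.3 = 0.0023 × 10.4040 × 39.65 × 3.3615 = 3.1894 mm/d
ETc = Kc × ET₀ = 1.06 × 3.1894 = 3.3808 mm/d
Over 7 days: 3.3808 × 7 = 23.666 mm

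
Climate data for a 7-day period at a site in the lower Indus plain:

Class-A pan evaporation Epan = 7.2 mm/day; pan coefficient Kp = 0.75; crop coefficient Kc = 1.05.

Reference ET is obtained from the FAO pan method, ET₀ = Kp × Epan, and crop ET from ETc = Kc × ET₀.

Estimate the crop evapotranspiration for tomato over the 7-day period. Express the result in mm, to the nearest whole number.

40 mm

ET₀ = 0.75 × 7.2 = 5.4000 mm/d
ETc = Kc × ET₀ = 1.05 × 5.4000 = 5.6700 mm/d
Over 7 days: 5.6700 × 7 = 39.690 mm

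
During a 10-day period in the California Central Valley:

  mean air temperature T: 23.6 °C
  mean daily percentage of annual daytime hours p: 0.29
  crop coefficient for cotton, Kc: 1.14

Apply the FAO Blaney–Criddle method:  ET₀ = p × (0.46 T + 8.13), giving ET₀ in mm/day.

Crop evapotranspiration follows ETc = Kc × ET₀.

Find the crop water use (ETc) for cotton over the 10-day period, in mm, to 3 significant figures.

62.8 mm

ET₀ = 0.29 × (0.46 × 23.6 + 8.13) = 0.29 × 18.986 = 5.5059 mm/d
ETc = Kc × ET₀ = 1.14 × 5.5059 = 6.2767 mm/d
Over 10 days: 6.2767 × 10 = 62.767 mm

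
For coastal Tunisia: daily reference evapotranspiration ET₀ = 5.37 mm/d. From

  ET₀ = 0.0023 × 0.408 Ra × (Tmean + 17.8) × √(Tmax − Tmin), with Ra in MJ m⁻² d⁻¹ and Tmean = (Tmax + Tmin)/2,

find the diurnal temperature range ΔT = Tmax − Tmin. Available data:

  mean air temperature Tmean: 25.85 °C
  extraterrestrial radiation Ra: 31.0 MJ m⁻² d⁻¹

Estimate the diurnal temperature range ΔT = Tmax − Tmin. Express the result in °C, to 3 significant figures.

17.9 °C

√ΔT = ET₀ / [0.0023 × 0.408 × Ra × (Tmean+17.8)] = 5.37 / (0.0023 × 12.6480 × 43.65) = 4.2290
ΔT = 4.2290² = 17.884 °C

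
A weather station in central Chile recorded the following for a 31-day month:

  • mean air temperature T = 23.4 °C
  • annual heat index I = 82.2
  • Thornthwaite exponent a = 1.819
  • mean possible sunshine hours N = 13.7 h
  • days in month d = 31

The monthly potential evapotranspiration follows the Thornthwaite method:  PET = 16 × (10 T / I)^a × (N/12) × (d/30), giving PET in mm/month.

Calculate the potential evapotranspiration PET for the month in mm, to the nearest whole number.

127 mm

10T/I = 10 × 23.4 / 82.2 = 2.8467
(10T/I)^a = 2.8467^1.819 = 6.7058
Uncorrected PET = 16 × 6.7058 = 107.293 mm
Correction = (N/12)(d/30) = (13.7/12)(31/30) = 1.1797
PET = 107.293 × 1.1797 = 126.574 mm/month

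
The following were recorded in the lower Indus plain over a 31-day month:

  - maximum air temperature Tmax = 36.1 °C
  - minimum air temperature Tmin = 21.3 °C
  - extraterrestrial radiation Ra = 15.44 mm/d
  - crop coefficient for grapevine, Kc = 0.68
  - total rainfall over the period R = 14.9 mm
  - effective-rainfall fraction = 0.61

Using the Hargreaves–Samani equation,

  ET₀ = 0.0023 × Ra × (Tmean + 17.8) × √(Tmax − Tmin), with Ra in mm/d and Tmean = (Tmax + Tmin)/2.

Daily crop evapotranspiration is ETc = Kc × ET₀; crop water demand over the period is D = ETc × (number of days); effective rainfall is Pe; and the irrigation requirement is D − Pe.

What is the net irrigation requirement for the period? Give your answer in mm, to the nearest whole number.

Tmean = (36.1 + 21.3)/2 = 28.70 °C
ET₀ = 0.0023 × 15.44 × (28.70 + 17.8) × √14.8 = 0.0023 × 15.44 × 46.50 × 3.8471 = 6.3527 mm/d
ETc = Kc × ET₀ = 0.68 × 6.3527 = 4.3198 mm/d
Crop demand D = ETc × 31 d = 4.3198 × 31 = 133.914 mm
Pe = 0.61 × 14.9 = 9.089 mm
D − Pe = 133.914 − 9.089 = 124.825 mm

125 mm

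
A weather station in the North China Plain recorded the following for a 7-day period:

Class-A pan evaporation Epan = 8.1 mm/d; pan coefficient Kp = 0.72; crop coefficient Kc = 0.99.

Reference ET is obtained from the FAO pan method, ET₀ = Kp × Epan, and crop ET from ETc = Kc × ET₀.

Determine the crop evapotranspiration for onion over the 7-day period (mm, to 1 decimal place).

40.4 mm

ET₀ = 0.72 × 8.1 = 5.8320 mm/d
ETc = Kc × ET₀ = 0.99 × 5.8320 = 5.7737 mm/d
Over 7 days: 5.7737 × 7 = 40.416 mm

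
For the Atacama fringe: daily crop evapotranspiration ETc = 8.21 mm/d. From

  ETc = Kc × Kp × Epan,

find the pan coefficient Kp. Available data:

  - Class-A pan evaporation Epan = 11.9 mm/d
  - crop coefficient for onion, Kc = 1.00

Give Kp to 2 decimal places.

ETc = Kc × Kp × Epan  ⇒  Kp = ETc / (Kc × Epan)
Kp = 8.21 / (1.00 × 11.9) = 8.21 / 11.900 = 0.6899

0.69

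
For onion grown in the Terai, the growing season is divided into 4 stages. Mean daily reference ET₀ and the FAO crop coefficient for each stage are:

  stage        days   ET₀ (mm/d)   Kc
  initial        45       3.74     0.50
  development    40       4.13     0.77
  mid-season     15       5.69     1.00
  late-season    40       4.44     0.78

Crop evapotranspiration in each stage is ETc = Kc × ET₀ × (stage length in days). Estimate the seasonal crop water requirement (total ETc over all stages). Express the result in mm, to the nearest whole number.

435 mm

initial: 0.50 × 3.74 × 45 = 84.15 mm
development: 0.77 × 4.13 × 40 = 127.20 mm
mid-season: 1.00 × 5.69 × 15 = 85.35 mm
late-season: 0.78 × 4.44 × 40 = 138.53 mm
Seasonal total = 435.23 mm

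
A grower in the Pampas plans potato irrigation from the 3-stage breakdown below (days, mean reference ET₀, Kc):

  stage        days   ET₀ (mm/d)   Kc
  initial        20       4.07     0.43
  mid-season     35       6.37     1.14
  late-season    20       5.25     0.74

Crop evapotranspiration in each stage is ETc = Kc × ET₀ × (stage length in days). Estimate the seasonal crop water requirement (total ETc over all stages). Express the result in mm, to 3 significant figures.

367 mm

initial: 0.43 × 4.07 × 20 = 35.00 mm
mid-season: 1.14 × 6.37 × 35 = 254.16 mm
late-season: 0.74 × 5.25 × 20 = 77.70 mm
Seasonal total = 366.86 mm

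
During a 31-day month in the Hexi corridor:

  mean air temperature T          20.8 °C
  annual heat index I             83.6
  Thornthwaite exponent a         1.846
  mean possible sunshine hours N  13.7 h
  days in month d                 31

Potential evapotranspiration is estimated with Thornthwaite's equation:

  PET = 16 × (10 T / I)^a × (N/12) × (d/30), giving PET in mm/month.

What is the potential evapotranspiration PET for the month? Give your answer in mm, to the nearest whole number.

102 mm

10T/I = 10 × 20.8 / 83.6 = 2.4880
(10T/I)^a = 2.4880^1.846 = 5.3795
Uncorrected PET = 16 × 5.3795 = 86.072 mm
Correction = (N/12)(d/30) = (13.7/12)(31/30) = 1.1797
PET = 86.072 × 1.1797 = 101.539 mm/month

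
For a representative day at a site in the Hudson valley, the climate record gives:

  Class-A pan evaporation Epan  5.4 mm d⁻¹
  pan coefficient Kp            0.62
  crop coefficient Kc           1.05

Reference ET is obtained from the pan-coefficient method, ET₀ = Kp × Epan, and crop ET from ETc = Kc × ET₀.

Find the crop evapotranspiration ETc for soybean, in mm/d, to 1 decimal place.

3.5 mm/d

ET₀ = 0.62 × 5.4 = 3.3480 mm/d
ETc = Kc × ET₀ = 1.05 × 3.3480 = 3.5154 mm/d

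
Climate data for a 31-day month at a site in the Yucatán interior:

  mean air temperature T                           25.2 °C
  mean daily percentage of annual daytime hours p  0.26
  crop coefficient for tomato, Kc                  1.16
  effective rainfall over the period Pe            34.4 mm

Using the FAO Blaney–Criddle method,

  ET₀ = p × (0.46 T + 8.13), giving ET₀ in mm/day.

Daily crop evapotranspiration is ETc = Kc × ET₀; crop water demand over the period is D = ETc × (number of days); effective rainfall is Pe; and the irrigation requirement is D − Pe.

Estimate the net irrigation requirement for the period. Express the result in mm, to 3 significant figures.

150 mm

ET₀ = 0.26 × (0.46 × 25.2 + 8.13) = 0.26 × 19.722 = 5.1277 mm/d
ETc = Kc × ET₀ = 1.16 × 5.1277 = 5.9481 mm/d
Crop demand D = ETc × 31 d = 5.9481 × 31 = 184.391 mm
D − Pe = 184.391 − 34.4 = 149.991 mm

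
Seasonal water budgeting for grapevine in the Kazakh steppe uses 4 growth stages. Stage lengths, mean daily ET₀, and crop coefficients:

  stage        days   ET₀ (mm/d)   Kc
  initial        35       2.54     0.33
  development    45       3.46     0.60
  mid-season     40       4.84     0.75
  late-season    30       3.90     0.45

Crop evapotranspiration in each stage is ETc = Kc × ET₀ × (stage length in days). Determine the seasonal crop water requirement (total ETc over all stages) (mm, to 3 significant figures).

initial: 0.33 × 2.54 × 35 = 29.34 mm
development: 0.60 × 3.46 × 45 = 93.42 mm
mid-season: 0.75 × 4.84 × 40 = 145.20 mm
late-season: 0.45 × 3.90 × 30 = 52.65 mm
Seasonal total = 320.61 mm

321 mm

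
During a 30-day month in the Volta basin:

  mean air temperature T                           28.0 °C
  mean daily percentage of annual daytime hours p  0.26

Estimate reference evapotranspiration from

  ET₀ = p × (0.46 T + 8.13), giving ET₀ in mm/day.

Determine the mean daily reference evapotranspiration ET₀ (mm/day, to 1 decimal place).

ET₀ = 0.26 × (0.46 × 28.0 + 8.13) = 0.26 × 21.010 = 5.4626 mm/d

5.5 mm/day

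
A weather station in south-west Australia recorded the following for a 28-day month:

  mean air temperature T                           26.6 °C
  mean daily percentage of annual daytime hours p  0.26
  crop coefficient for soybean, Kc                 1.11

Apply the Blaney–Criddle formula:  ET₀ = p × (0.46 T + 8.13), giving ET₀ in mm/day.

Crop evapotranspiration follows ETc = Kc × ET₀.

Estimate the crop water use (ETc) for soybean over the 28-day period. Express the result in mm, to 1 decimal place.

ET₀ = 0.26 × (0.46 × 26.6 + 8.13) = 0.26 × 20.366 = 5.2952 mm/d
ETc = Kc × ET₀ = 1.11 × 5.2952 = 5.8777 mm/d
Over 28 days: 5.8777 × 28 = 164.576 mm

164.6 mm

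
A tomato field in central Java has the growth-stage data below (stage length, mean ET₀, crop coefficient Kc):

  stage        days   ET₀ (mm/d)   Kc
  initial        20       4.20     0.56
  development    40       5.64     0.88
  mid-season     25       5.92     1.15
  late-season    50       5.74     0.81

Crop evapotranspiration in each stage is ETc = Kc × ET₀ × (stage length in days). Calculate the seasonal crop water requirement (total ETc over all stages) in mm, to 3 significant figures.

initial: 0.56 × 4.20 × 20 = 47.04 mm
development: 0.88 × 5.64 × 40 = 198.53 mm
mid-season: 1.15 × 5.92 × 25 = 170.20 mm
late-season: 0.81 × 5.74 × 50 = 232.47 mm
Seasonal total = 648.24 mm

648 mm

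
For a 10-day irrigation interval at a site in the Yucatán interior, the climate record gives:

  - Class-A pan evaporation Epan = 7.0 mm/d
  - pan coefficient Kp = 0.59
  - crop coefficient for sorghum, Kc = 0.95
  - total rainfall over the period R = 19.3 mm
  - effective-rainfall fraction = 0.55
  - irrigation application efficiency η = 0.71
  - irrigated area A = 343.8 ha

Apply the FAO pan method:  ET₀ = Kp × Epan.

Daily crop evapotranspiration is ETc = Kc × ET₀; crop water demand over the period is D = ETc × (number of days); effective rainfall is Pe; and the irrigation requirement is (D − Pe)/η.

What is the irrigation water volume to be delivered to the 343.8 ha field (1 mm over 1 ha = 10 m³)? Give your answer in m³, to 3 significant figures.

139000 m³

ET₀ = 0.59 × 7.0 = 4.1300 mm/d
ETc = Kc × ET₀ = 0.95 × 4.1300 = 3.9235 mm/d
Crop demand D = ETc × 10 d = 3.9235 × 10 = 39.235 mm
Pe = 0.55 × 19.3 = 10.615 mm
D − Pe = 39.235 − 10.615 = 28.620 mm
Gross irrigation = 28.620 / 0.71 = 40.310 mm
Volume = 40.310 mm × 343.8 ha × 10 = 138585.8 m³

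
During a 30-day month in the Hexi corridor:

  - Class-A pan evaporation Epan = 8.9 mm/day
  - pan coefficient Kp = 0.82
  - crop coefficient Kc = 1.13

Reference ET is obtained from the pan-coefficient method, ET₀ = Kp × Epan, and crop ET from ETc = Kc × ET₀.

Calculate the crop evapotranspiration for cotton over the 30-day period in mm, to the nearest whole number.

ET₀ = 0.82 × 8.9 = 7.2980 mm/d
ETc = Kc × ET₀ = 1.13 × 7.2980 = 8.2467 mm/d
Over 30 days: 8.2467 × 30 = 247.401 mm

247 mm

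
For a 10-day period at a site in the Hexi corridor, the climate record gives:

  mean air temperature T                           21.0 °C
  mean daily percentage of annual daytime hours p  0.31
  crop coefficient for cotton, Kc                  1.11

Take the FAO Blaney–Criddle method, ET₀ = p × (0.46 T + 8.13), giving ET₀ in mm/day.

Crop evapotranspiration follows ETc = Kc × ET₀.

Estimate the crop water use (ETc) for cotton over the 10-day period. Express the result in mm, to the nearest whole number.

ET₀ = 0.31 × (0.46 × 21.0 + 8.13) = 0.31 × 17.790 = 5.5149 mm/d
ETc = Kc × ET₀ = 1.11 × 5.5149 = 6.1215 mm/d
Over 10 days: 6.1215 × 10 = 61.215 mm

61 mm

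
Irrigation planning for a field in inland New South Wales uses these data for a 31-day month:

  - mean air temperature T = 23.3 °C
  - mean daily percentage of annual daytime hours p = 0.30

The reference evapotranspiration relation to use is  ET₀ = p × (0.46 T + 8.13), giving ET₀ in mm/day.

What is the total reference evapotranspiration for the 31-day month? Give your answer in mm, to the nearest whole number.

ET₀ = 0.30 × (0.46 × 23.3 + 8.13) = 0.30 × 18.848 = 5.6544 mm/d
Monthly total = 5.6544 × 31 = 175.286 mm

175 mm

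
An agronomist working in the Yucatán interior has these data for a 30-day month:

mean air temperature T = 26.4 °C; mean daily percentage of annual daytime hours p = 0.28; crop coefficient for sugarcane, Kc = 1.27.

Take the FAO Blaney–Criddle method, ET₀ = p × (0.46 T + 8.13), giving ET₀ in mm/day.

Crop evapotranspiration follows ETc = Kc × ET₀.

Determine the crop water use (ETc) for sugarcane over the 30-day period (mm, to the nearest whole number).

ET₀ = 0.28 × (0.46 × 26.4 + 8.13) = 0.28 × 20.274 = 5.6767 mm/d
ETc = Kc × ET₀ = 1.27 × 5.6767 = 7.2094 mm/d
Over 30 days: 7.2094 × 30 = 216.282 mm

216 mm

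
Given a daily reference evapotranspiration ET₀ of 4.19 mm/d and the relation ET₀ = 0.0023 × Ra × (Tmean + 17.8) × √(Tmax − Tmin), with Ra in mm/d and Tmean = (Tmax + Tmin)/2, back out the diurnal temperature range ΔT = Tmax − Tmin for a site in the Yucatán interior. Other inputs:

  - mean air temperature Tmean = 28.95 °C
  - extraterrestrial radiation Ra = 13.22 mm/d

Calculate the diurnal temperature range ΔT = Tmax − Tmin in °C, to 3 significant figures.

√ΔT = ET₀ / [0.0023 × Ra × (Tmean+17.8)] = 4.19 / (0.0023 × 13.22 × 46.75) = 2.9476
ΔT = 2.9476² = 8.688 °C

8.69 °C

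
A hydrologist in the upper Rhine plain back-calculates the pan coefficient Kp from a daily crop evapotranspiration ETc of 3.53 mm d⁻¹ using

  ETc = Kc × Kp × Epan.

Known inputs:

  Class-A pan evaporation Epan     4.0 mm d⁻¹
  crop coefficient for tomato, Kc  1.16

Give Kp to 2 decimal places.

ETc = Kc × Kp × Epan  ⇒  Kp = ETc / (Kc × Epan)
Kp = 3.53 / (1.16 × 4.0) = 3.53 / 4.640 = 0.7608

0.76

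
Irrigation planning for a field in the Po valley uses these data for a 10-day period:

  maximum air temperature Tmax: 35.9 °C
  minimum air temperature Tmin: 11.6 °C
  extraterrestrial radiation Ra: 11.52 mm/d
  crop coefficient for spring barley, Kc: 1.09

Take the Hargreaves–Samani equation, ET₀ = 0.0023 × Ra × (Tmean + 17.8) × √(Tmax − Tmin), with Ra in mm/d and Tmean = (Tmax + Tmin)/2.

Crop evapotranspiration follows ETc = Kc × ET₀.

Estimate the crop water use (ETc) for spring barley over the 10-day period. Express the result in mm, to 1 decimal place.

Tmean = (35.9 + 11.6)/2 = 23.75 °C
ET₀ = 0.0023 × 11.52 × (23.75 + 17.8) × √24.3 = 0.0023 × 11.52 × 41.55 × 4.9295 = 5.4269 mm/d
ETc = Kc × ET₀ = 1.09 × 5.4269 = 5.9153 mm/d
Over 10 days: 5.9153 × 10 = 59.153 mm

59.2 mm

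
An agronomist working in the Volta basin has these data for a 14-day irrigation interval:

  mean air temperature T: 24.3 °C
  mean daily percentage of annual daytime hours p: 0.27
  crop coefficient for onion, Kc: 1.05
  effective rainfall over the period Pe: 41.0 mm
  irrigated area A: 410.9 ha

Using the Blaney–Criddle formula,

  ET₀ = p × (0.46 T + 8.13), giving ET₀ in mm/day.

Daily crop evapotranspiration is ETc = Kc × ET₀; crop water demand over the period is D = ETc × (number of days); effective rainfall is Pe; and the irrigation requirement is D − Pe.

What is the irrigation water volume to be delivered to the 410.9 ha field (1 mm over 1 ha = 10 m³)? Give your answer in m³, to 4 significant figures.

ET₀ = 0.27 × (0.46 × 24.3 + 8.13) = 0.27 × 19.308 = 5.2132 mm/d
ETc = Kc × ET₀ = 1.05 × 5.2132 = 5.4739 mm/d
Crop demand D = ETc × 14 d = 5.4739 × 14 = 76.635 mm
D − Pe = 76.635 − 41.0 = 35.635 mm
Volume = 35.635 mm × 410.9 ha × 10 = 146424.2 m³

146400 m³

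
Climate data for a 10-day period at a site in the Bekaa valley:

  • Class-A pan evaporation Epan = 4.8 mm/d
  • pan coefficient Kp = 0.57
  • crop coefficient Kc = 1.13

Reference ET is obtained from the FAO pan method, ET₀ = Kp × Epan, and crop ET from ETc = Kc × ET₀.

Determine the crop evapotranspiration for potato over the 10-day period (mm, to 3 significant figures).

30.9 mm

ET₀ = 0.57 × 4.8 = 2.7360 mm/d
ETc = Kc × ET₀ = 1.13 × 2.7360 = 3.0917 mm/d
Over 10 days: 3.0917 × 10 = 30.917 mm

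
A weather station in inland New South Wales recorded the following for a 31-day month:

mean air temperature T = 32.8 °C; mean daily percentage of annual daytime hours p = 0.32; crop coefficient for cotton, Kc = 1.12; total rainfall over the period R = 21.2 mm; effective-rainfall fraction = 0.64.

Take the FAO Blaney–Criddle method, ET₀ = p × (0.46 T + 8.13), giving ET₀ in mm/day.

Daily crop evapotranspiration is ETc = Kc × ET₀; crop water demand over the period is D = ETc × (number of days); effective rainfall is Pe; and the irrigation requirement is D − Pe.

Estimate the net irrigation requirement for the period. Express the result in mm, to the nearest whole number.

ET₀ = 0.32 × (0.46 × 32.8 + 8.13) = 0.32 × 23.218 = 7.4298 mm/d
ETc = Kc × ET₀ = 1.12 × 7.4298 = 8.3214 mm/d
Crop demand D = ETc × 31 d = 8.3214 × 31 = 257.963 mm
Pe = 0.64 × 21.2 = 13.568 mm
D − Pe = 257.963 − 13.568 = 244.395 mm

244 mm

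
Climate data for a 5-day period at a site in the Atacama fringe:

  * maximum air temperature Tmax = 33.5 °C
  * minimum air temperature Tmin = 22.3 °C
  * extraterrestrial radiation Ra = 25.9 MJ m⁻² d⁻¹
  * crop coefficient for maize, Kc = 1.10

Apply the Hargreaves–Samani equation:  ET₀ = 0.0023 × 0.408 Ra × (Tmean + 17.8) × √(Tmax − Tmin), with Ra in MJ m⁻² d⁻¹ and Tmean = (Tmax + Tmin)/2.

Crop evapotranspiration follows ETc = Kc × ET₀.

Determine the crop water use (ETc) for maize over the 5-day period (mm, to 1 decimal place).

Tmean = (33.5 + 22.3)/2 = 27.90 °C
0.408 Ra = 0.408 × 25.9 = 10.5672 mm/d equivalent
ET₀ = 0.0023 × 10.5672 × (27.90 + 17.8) × √11.2 = 0.0023 × 10.5672 × 45.70 × 3.3466 = 3.7171 mm/d
ETc = Kc × ET₀ = 1.10 × 3.7171 = 4.0888 mm/d
Over 5 days: 4.0888 × 5 = 20.444 mm

20.4 mm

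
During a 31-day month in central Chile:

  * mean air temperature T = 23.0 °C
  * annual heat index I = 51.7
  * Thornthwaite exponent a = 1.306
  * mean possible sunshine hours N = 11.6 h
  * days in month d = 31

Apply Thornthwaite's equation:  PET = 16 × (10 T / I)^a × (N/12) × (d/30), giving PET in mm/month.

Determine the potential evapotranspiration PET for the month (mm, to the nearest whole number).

112 mm

10T/I = 10 × 23.0 / 51.7 = 4.4487
(10T/I)^a = 4.4487^1.306 = 7.0241
Uncorrected PET = 16 × 7.0241 = 112.386 mm
Correction = (N/12)(d/30) = (11.6/12)(31/30) = 0.9989
PET = 112.386 × 0.9989 = 112.262 mm/month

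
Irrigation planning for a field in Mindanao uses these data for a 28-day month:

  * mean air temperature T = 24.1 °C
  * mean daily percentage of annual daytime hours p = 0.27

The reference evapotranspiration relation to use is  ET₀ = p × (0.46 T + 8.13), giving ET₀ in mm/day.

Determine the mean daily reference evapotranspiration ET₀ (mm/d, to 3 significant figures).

ET₀ = 0.27 × (0.46 × 24.1 + 8.13) = 0.27 × 19.216 = 5.1883 mm/d

5.19 mm/d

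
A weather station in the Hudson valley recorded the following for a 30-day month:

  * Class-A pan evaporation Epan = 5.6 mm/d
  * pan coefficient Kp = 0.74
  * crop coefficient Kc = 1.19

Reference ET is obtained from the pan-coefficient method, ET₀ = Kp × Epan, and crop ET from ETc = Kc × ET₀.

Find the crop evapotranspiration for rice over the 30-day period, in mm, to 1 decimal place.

147.9 mm

ET₀ = 0.74 × 5.6 = 4.1440 mm/d
ETc = Kc × ET₀ = 1.19 × 4.1440 = 4.9314 mm/d
Over 30 days: 4.9314 × 30 = 147.942 mm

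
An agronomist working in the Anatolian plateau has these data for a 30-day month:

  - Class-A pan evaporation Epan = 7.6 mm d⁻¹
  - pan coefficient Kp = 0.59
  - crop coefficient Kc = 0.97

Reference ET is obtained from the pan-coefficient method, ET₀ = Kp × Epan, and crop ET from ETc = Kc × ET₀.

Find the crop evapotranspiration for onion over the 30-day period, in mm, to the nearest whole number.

ET₀ = 0.59 × 7.6 = 4.4840 mm/d
ETc = Kc × ET₀ = 0.97 × 4.4840 = 4.3495 mm/d
Over 30 days: 4.3495 × 30 = 130.485 mm

130 mm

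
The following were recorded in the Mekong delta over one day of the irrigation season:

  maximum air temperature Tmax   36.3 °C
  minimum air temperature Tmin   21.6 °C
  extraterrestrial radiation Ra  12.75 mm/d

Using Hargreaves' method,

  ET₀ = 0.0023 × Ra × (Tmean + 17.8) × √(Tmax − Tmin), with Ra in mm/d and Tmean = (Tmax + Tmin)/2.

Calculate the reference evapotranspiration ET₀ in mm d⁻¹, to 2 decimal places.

5.26 mm d⁻¹

Tmean = (36.3 + 21.6)/2 = 28.95 °C
ET₀ = 0.0023 × 12.75 × (28.95 + 17.8) × √14.7 = 0.0023 × 12.75 × 46.75 × 3.8341 = 5.2563 mm/d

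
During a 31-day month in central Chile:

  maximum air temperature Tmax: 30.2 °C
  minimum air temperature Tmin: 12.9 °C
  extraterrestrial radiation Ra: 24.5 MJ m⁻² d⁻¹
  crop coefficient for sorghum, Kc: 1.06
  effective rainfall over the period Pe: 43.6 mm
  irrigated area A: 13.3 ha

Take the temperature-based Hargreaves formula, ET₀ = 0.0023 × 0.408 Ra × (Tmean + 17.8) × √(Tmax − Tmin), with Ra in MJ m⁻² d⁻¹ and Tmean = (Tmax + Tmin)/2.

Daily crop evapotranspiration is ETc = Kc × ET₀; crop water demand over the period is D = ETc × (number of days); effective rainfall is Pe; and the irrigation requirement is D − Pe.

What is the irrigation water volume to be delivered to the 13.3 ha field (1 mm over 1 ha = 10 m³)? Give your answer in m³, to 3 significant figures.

10600 m³

Tmean = (30.2 + 12.9)/2 = 21.55 °C
0.408 Ra = 0.408 × 24.5 = 9.9960 mm/d equivalent
ET₀ = 0.0023 × 9.9960 × (21.55 + 17.8) × √17.3 = 0.0023 × 9.9960 × 39.35 × 4.1593 = 3.7629 mm/d
ETc = Kc × ET₀ = 1.06 × 3.7629 = 3.9887 mm/d
Crop demand D = ETc × 31 d = 3.9887 × 31 = 123.650 mm
D − Pe = 123.650 − 43.6 = 80.050 mm
Volume = 80.050 mm × 13.3 ha × 10 = 10646.7 m³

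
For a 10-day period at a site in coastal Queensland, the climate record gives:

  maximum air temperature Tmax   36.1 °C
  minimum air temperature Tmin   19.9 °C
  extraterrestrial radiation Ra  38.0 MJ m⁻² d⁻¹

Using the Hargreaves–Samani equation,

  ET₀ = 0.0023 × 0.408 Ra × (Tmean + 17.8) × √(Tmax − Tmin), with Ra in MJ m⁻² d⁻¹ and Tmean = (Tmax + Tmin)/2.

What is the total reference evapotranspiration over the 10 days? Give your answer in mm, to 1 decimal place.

65.7 mm

Tmean = (36.1 + 19.9)/2 = 28.00 °C
0.408 Ra = 0.408 × 38.0 = 15.5040 mm/d equivalent
ET₀ = 0.0023 × 15.5040 × (28.00 + 17.8) × √16.2 = 0.0023 × 15.5040 × 45.80 × 4.0249 = 6.5734 mm/d
Over 10 days: 6.5734 × 10 = 65.734 mm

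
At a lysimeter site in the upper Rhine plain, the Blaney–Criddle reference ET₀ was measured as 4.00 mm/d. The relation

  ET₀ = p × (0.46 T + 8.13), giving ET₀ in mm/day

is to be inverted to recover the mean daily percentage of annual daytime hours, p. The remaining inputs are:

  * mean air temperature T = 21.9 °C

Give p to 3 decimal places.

p = ET₀ / (0.46 T + 8.13) = 4.00 / (0.46 × 21.9 + 8.13) = 4.00 / 18.204 = 0.2197

0.220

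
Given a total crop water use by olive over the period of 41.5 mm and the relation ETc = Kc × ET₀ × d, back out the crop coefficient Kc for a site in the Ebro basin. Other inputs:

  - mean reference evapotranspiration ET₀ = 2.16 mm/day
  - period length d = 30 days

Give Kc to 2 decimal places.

0.64

ETc = Kc × ET₀ × d  ⇒  Kc = ETc / (ET₀ × d)
Kc = 41.5 / (2.16 × 30) = 41.5 / 64.80 = 0.6404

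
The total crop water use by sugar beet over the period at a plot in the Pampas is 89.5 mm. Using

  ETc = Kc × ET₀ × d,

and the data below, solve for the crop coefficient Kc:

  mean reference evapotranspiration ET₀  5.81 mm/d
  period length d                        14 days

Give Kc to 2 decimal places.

ETc = Kc × ET₀ × d  ⇒  Kc = ETc / (ET₀ × d)
Kc = 89.5 / (5.81 × 14) = 89.5 / 81.34 = 1.1003

1.10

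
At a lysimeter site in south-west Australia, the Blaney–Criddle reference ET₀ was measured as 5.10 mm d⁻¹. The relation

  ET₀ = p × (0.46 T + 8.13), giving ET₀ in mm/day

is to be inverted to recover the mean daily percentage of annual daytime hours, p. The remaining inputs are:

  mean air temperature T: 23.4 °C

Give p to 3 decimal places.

0.270

p = ET₀ / (0.46 T + 8.13) = 5.10 / (0.46 × 23.4 + 8.13) = 5.10 / 18.894 = 0.2699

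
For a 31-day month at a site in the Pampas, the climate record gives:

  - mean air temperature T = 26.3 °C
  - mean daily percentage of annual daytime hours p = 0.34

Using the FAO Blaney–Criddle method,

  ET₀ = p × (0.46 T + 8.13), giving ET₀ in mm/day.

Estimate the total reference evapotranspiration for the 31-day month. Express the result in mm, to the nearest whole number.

ET₀ = 0.34 × (0.46 × 26.3 + 8.13) = 0.34 × 20.228 = 6.8775 mm/d
Monthly total = 6.8775 × 31 = 213.203 mm

213 mm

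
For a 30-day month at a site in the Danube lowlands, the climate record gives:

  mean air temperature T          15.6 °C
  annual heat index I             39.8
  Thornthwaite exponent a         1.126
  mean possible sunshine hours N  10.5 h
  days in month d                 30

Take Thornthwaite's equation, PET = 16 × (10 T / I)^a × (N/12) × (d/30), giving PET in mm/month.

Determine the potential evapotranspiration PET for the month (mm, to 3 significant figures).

10T/I = 10 × 15.6 / 39.8 = 3.9196
(10T/I)^a = 3.9196^1.126 = 4.6558
Uncorrected PET = 16 × 4.6558 = 74.493 mm
Correction = (N/12)(d/30) = (10.5/12)(30/30) = 0.8750
PET = 74.493 × 0.8750 = 65.181 mm/month

65.2 mm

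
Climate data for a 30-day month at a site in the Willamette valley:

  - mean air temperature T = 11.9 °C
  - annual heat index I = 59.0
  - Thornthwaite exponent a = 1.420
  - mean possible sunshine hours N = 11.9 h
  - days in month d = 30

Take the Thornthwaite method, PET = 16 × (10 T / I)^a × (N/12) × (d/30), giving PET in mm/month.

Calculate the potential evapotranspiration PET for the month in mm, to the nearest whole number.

43 mm

10T/I = 10 × 11.9 / 59.0 = 2.0169
(10T/I)^a = 2.0169^1.420 = 2.7080
Uncorrected PET = 16 × 2.7080 = 43.328 mm
Correction = (N/12)(d/30) = (11.9/12)(30/30) = 0.9917
PET = 43.328 × 0.9917 = 42.968 mm/month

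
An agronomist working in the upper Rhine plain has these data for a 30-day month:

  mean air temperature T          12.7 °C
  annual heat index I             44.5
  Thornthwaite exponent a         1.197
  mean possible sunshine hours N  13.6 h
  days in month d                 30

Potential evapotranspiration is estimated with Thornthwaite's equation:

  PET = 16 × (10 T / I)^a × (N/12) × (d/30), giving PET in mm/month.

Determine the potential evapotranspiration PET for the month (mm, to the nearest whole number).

64 mm

10T/I = 10 × 12.7 / 44.5 = 2.8539
(10T/I)^a = 2.8539^1.197 = 3.5088
Uncorrected PET = 16 × 3.5088 = 56.141 mm
Correction = (N/12)(d/30) = (13.6/12)(30/30) = 1.1333
PET = 56.141 × 1.1333 = 63.625 mm/month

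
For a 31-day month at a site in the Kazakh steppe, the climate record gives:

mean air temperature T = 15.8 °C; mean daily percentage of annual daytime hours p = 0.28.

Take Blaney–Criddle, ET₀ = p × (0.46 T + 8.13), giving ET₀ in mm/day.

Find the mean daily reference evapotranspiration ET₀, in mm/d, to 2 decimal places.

ET₀ = 0.28 × (0.46 × 15.8 + 8.13) = 0.28 × 15.398 = 4.3114 mm/d

4.31 mm/d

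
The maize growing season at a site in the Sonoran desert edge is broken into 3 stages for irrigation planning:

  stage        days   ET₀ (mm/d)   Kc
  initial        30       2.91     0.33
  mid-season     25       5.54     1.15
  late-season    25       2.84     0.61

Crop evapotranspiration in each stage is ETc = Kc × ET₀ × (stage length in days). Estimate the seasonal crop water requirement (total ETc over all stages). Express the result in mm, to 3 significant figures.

initial: 0.33 × 2.91 × 30 = 28.81 mm
mid-season: 1.15 × 5.54 × 25 = 159.28 mm
late-season: 0.61 × 2.84 × 25 = 43.31 mm
Seasonal total = 231.40 mm

231 mm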